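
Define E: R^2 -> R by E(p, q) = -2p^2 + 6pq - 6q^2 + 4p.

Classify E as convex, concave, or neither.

concave

E is quadratic, so its Hessian is the constant matrix H = [[-4, 6], [6, -12]].
det(H) = 12, tr(H) = -16.
det(H) > 0 and tr(H) < 0, so H is negative definite everywhere: concave.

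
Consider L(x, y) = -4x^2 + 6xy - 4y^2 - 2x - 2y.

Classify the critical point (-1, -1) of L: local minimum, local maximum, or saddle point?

local maximum

The Hessian of L is constant: H = [[-8, 6], [6, -8]].
det(H) = (-8)·(-8) − 6² = 28.
det(H) > 0 and tr(H) = -16 < 0, so H is negative definite and the point is a local maximum.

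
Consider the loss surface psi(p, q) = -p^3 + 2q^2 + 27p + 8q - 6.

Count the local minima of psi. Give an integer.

1

psi separates as a function of p plus a function of q, so ∇psi=0 decouples.
∂psi/∂p = -3(p - 3)(p + 3) = 0 at p ∈ {-3, 3}; ∂psi/∂q = 4(q + 2) = 0 at q ∈ {-2}.
The Hessian is diagonal: diag(psi_pp, psi_qq). Second derivatives: psi_pp(-3)=18, psi_pp(3)=-18; psi_qq(-2)=4.
Local minima occur where both diagonal entries positive: (-3, -2). Count: 1.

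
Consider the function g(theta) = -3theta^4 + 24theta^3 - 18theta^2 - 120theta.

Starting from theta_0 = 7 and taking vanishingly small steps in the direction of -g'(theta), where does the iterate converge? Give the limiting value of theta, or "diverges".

diverges

g'(theta) = -12(theta - 5)(theta - 2)(theta + 1), so g'(7) = -960.
Gradient descent moves in the -g' direction, i.e. theta is increasing.
There is no critical point above theta=7, and g' keeps the same sign, so the iterate runs off to +∞.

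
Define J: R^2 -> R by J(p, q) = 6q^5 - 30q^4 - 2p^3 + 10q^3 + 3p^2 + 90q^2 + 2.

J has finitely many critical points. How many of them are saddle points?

4

J separates as a function of p plus a function of q, so ∇J=0 decouples.
∂J/∂p = -6p(p - 1) = 0 at p ∈ {0, 1}; ∂J/∂q = 30q(q - 3)(q - 2)(q + 1) = 0 at q ∈ {-1, 0, 2, 3}.
The Hessian is diagonal: diag(J_pp, J_qq). Second derivatives: J_pp(0)=6, J_pp(1)=-6; J_qq(-1)=-360, J_qq(0)=180, J_qq(2)=-180, J_qq(3)=360.
Saddle points occur where the two diagonal entries have opposite signs: (0, -1), (0, 2), (1, 0), (1, 3). Count: 4.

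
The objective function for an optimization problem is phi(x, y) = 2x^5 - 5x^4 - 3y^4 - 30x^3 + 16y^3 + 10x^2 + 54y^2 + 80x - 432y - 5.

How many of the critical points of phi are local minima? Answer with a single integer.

2

phi separates as a function of x plus a function of y, so ∇phi=0 decouples.
∂phi/∂x = 10(x - 4)(x - 1)(x + 1)(x + 2) = 0 at x ∈ {-2, -1, 1, 4}; ∂phi/∂y = -12(y - 4)(y - 3)(y + 3) = 0 at y ∈ {-3, 3, 4}.
The Hessian is diagonal: diag(phi_xx, phi_yy). Second derivatives: phi_xx(-2)=-180, phi_xx(-1)=100, phi_xx(1)=-180, phi_xx(4)=900; phi_yy(-3)=-504, phi_yy(3)=72, phi_yy(4)=-84.
Local minima occur where both diagonal entries positive: (-1, 3), (4, 3). Count: 2.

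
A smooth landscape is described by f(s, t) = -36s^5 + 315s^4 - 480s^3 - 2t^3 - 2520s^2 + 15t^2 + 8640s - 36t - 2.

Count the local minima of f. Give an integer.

2

f separates as a function of s plus a function of t, so ∇f=0 decouples.
∂f/∂s = -180(s - 4)(s - 3)(s - 2)(s + 2) = 0 at s ∈ {-2, 2, 3, 4}; ∂f/∂t = -6(t - 3)(t - 2) = 0 at t ∈ {2, 3}.
The Hessian is diagonal: diag(f_ss, f_tt). Second derivatives: f_ss(-2)=21600, f_ss(2)=-1440, f_ss(3)=900, f_ss(4)=-2160; f_tt(2)=6, f_tt(3)=-6.
Local minima occur where both diagonal entries positive: (-2, 2), (3, 2). Count: 2.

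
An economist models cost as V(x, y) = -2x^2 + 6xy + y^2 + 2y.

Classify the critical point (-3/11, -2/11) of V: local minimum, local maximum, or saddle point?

saddle point

The Hessian of V is constant: H = [[-4, 6], [6, 2]].
det(H) = (-4)·2 − 6² = -44.
Since det(H) < 0, H is indefinite and the critical point is a saddle point.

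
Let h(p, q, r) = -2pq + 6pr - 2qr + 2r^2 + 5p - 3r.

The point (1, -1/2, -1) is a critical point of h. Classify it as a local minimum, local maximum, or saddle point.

The Hessian is constant: H = [[0, -2, 6], [-2, 0, -2], [6, -2, 4]].
Leading principal minors: Δ₁ = 0, Δ₂ = -4, Δ₃ = 32.
The minors fit neither the all-positive nor the alternating-sign pattern, so H is indefinite: a saddle point.

saddle point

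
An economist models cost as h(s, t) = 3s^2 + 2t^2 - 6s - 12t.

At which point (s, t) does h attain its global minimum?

h(s,t) separates as P(s) + Q(t), so its minimum is min P + min Q.
P'(s) = 6s - 6 vanishes at s ∈ {1}; Q'(t) = 4(t - 3) vanishes at t ∈ {3}.
Local minima of P (where P''>0): P(1)=-3. Local minima of Q: Q(3)=-18.
So the global minimum of h is P(1) + Q(3) = -3 − 18 = -21, attained at (1, 3).

(1, 3)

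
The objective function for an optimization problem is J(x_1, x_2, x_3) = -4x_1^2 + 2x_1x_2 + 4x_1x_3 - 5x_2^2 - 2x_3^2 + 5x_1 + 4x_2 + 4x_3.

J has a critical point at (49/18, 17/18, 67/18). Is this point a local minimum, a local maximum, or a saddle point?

local maximum

The Hessian is constant: H = [[-8, 2, 4], [2, -10, 0], [4, 0, -4]].
Leading principal minors: Δ₁ = -8, Δ₂ = 76, Δ₃ = -144.
The minors alternate sign starting negative (−, +, −), so H is negative definite: a local maximum.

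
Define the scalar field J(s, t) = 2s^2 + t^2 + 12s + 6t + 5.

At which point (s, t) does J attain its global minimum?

J(s,t) separates as P(s) + Q(t) + 5, so its minimum is min P + min Q + 5.
P'(s) = 4s + 12 vanishes at s ∈ {-3}; Q'(t) = 2(t + 3) vanishes at t ∈ {-3}.
Local minima of P (where P''>0): P(-3)=-18. Local minima of Q: Q(-3)=-9.
So the global minimum of J is P(-3) + Q(-3) + 5 = -18 − 9 + 5 = -22, attained at (-3, -3).

(-3, -3)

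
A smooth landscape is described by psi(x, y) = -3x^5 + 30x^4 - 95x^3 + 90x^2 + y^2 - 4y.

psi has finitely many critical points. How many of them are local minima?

psi separates as a function of x plus a function of y, so ∇psi=0 decouples.
∂psi/∂x = -15x(x - 4)(x - 3)(x - 1) = 0 at x ∈ {0, 1, 3, 4}; ∂psi/∂y = 2(y - 2) = 0 at y ∈ {2}.
The Hessian is diagonal: diag(psi_xx, psi_yy). Second derivatives: psi_xx(0)=180, psi_xx(1)=-90, psi_xx(3)=90, psi_xx(4)=-180; psi_yy(2)=2.
Local minima occur where both diagonal entries positive: (0, 2), (3, 2). Count: 2.

2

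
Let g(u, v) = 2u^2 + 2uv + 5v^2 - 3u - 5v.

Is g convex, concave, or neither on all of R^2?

convex

g is quadratic, so its Hessian is the constant matrix H = [[4, 2], [2, 10]].
det(H) = 36, tr(H) = 14.
det(H) > 0 and tr(H) > 0, so H is positive definite everywhere: convex.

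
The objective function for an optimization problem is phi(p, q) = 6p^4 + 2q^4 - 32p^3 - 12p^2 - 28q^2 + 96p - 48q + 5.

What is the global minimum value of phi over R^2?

phi(p,q) separates as A(p) + B(q) + 5, so its minimum is min A + min B + 5.
A'(p) = 24(p - 4)(p - 1)(p + 1) vanishes at p ∈ {-1, 1, 4}; B'(q) = 8(q - 3)(q + 1)(q + 2) vanishes at q ∈ {-2, -1, 3}.
Local minima of A (where A''>0): A(-1)=-70, A(4)=-320. Local minima of B: B(-2)=16, B(3)=-234.
So the global minimum of phi is A(4) + B(3) + 5 = -320 − 234 + 5 = -549, attained at (4, 3).

-549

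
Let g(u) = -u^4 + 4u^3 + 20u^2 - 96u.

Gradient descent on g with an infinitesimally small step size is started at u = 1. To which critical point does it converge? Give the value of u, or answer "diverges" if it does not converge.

2

g'(u) = -4(u - 4)(u - 2)(u + 3), so g'(1) = -48.
Gradient descent moves in the -g' direction, i.e. u is increasing.
The nearest critical point in that direction is u = 2, where g'' = 40 > 0 (a local minimum). The iterate converges there.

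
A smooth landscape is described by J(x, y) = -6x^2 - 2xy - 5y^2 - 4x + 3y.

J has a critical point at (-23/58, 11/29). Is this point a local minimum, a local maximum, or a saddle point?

The Hessian of J is constant: H = [[-12, -2], [-2, -10]].
det(H) = (-12)·(-10) − (-2)² = 116.
det(H) > 0 and tr(H) = -22 < 0, so H is negative definite and the point is a local maximum.

local maximum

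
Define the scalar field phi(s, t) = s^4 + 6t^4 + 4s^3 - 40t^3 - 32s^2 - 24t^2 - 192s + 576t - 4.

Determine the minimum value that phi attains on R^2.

phi(s,t) separates as P(s) + Q(t) − 4, so its minimum is min P + min Q − 4.
P'(s) = 4(s - 4)(s + 3)(s + 4) vanishes at s ∈ {-4, -3, 4}; Q'(t) = 24(t - 4)(t - 3)(t + 2) vanishes at t ∈ {-2, 3, 4}.
Local minima of P (where P''>0): P(-4)=256, P(4)=-768. Local minima of Q: Q(-2)=-832, Q(4)=896.
So the global minimum of phi is P(4) + Q(-2) − 4 = -768 − 832 − 4 = -1604, attained at (4, -2).

-1604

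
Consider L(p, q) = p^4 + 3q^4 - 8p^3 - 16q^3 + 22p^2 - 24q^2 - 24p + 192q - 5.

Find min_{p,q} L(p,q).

L(p,q) separates as A(p) + B(q) − 5, so its minimum is min A + min B − 5.
A'(p) = 4(p - 3)(p - 2)(p - 1) vanishes at p ∈ {1, 2, 3}; B'(q) = 12(q - 4)(q - 2)(q + 2) vanishes at q ∈ {-2, 2, 4}.
Local minima of A (where A''>0): A(1)=-9, A(3)=-9. Local minima of B: B(-2)=-304, B(4)=128.
So the global minimum of L is A(1) + B(-2) − 5 = -9 − 304 − 5 = -318, attained at (1, -2).

-318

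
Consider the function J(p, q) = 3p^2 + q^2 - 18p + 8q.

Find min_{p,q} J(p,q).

-43

J(p,q) separates as A(p) + B(q), so its minimum is min A + min B.
A'(p) = 6p - 18 vanishes at p ∈ {3}; B'(q) = 2q + 8 vanishes at q ∈ {-4}.
Local minima of A (where A''>0): A(3)=-27. Local minima of B: B(-4)=-16.
So the global minimum of J is A(3) + B(-4) = -27 − 16 = -43, attained at (3, -4).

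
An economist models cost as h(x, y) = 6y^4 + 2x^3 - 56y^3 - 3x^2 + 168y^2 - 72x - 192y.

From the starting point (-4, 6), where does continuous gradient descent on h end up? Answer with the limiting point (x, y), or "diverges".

h is separable, so gradient descent decouples: x follows -∂h/∂x, y follows -∂h/∂y.
∂h/∂x = 6(x - 4)(x + 3); at x=-4 this is 48, so x decreases.
∂h/∂y = 24(y - 4)(y - 2)(y - 1); at y=6 this is 960, so y decreases.
The x-coordinate has no critical point in that direction and runs off to infinity.

diverges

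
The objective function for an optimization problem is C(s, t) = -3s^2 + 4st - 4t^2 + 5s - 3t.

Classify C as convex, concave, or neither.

C is quadratic, so its Hessian is the constant matrix H = [[-6, 4], [4, -8]].
det(H) = 32, tr(H) = -14.
det(H) > 0 and tr(H) < 0, so H is negative definite everywhere: concave.

concave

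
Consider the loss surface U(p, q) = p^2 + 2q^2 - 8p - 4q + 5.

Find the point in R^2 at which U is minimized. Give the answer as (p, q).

U(p,q) separates as A(p) + B(q) + 5, so its minimum is min A + min B + 5.
A'(p) = 2p - 8 vanishes at p ∈ {4}; B'(q) = 4q - 4 vanishes at q ∈ {1}.
Local minima of A (where A''>0): A(4)=-16. Local minima of B: B(1)=-2.
So the global minimum of U is A(4) + B(1) + 5 = -16 − 2 + 5 = -13, attained at (4, 1).

(4, 1)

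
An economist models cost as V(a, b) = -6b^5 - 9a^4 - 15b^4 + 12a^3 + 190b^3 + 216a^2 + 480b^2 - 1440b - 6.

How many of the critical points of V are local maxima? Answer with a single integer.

V separates as a function of a plus a function of b, so ∇V=0 decouples.
∂V/∂a = -36a(a - 4)(a + 3) = 0 at a ∈ {-3, 0, 4}; ∂V/∂b = -30(b - 4)(b - 1)(b + 3)(b + 4) = 0 at b ∈ {-4, -3, 1, 4}.
The Hessian is diagonal: diag(V_aa, V_bb). Second derivatives: V_aa(-3)=-756, V_aa(0)=432, V_aa(4)=-1008; V_bb(-4)=1200, V_bb(-3)=-840, V_bb(1)=1800, V_bb(4)=-5040.
Local maxima occur where both diagonal entries negative: (-3, -3), (-3, 4), (4, -3), (4, 4). Count: 4.

4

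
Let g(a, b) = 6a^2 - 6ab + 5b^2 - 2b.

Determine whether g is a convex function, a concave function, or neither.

convex

g is quadratic, so its Hessian is the constant matrix H = [[12, -6], [-6, 10]].
det(H) = 84, tr(H) = 22.
det(H) > 0 and tr(H) > 0, so H is positive definite everywhere: convex.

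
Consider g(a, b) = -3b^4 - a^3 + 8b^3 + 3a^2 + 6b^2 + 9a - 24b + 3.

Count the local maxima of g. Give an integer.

2

g separates as a function of a plus a function of b, so ∇g=0 decouples.
∂g/∂a = -3(a - 3)(a + 1) = 0 at a ∈ {-1, 3}; ∂g/∂b = -12(b - 2)(b - 1)(b + 1) = 0 at b ∈ {-1, 1, 2}.
The Hessian is diagonal: diag(g_aa, g_bb). Second derivatives: g_aa(-1)=12, g_aa(3)=-12; g_bb(-1)=-72, g_bb(1)=24, g_bb(2)=-36.
Local maxima occur where both diagonal entries negative: (3, -1), (3, 2). Count: 2.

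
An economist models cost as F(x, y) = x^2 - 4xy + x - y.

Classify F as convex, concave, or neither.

neither

F is quadratic, so its Hessian is the constant matrix H = [[2, -4], [-4, 0]].
det(H) = -16, tr(H) = 2.
det(H) < 0, so H is indefinite: neither convex nor concave.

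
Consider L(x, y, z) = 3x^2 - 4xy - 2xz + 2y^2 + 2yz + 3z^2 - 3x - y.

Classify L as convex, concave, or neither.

convex

L is quadratic, so its Hessian is the constant matrix H = [[6, -4, -2], [-4, 4, 2], [-2, 2, 6]].
Leading principal minors: 6, 8, 40.
All positive ⇒ H ≻ 0 ⇒ convex.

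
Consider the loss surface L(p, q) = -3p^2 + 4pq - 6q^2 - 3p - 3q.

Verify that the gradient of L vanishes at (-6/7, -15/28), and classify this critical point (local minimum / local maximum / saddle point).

∇L = (-6p + 4q - 3, 4p - 12q - 3); substituting (-6/7, -15/28) gives ∇L = (0, 0), so (-6/7, -15/28) is indeed a critical point.
The Hessian of L is constant: H = [[-6, 4], [4, -12]].
det(H) = (-6)·(-12) − 4² = 56.
det(H) > 0 and tr(H) = -18 < 0, so H is negative definite and the point is a local maximum.

local maximum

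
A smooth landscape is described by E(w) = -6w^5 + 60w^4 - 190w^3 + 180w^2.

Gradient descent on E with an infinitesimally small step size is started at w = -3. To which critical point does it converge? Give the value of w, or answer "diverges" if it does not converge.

0

E'(w) = -30w(w - 4)(w - 3)(w - 1), so E'(-3) = -15120.
Gradient descent moves in the -E' direction, i.e. w is increasing.
The nearest critical point in that direction is w = 0, where E'' = 360 > 0 (a local minimum). The iterate converges there.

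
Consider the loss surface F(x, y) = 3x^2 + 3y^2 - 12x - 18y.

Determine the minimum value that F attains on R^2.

F(x,y) separates as P(x) + Q(y), so its minimum is min P + min Q.
P'(x) = 6x - 12 vanishes at x ∈ {2}; Q'(y) = 6y - 18 vanishes at y ∈ {3}.
Local minima of P (where P''>0): P(2)=-12. Local minima of Q: Q(3)=-27.
So the global minimum of F is P(2) + Q(3) = -12 − 27 = -39, attained at (2, 3).

-39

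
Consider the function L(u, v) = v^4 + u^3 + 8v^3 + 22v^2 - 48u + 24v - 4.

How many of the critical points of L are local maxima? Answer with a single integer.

1

L separates as a function of u plus a function of v, so ∇L=0 decouples.
∂L/∂u = 3(u - 4)(u + 4) = 0 at u ∈ {-4, 4}; ∂L/∂v = 4(v + 1)(v + 2)(v + 3) = 0 at v ∈ {-3, -2, -1}.
The Hessian is diagonal: diag(L_uu, L_vv). Second derivatives: L_uu(-4)=-24, L_uu(4)=24; L_vv(-3)=8, L_vv(-2)=-4, L_vv(-1)=8.
Local maxima occur where both diagonal entries negative: (-4, -2). Count: 1.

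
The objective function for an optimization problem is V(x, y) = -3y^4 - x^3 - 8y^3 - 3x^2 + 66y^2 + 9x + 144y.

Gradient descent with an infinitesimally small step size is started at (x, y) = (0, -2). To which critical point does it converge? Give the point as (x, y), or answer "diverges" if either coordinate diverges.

(-3, -1)

V is separable, so gradient descent decouples: x follows -∂V/∂x, y follows -∂V/∂y.
∂V/∂x = -3(x - 1)(x + 3); at x=0 this is 9, so x decreases.
∂V/∂y = -12(y - 3)(y + 1)(y + 4); at y=-2 this is -120, so y increases.
x converges to its nearest critical value -3 (a local min of the x-part); y converges to -1. The iterate converges to (-3, -1).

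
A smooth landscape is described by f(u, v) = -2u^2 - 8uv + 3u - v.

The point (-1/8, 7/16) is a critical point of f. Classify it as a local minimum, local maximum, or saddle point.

The Hessian of f is constant: H = [[-4, -8], [-8, 0]].
det(H) = (-4)·0 − (-8)² = -64.
Since det(H) < 0, H is indefinite and the critical point is a saddle point.

saddle point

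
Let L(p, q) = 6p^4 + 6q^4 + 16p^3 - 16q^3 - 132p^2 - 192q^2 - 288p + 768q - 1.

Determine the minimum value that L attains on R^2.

L(p,q) separates as A(p) + B(q) − 1, so its minimum is min A + min B − 1.
A'(p) = 24(p - 3)(p + 1)(p + 4) vanishes at p ∈ {-4, -1, 3}; B'(q) = 24(q - 4)(q - 2)(q + 4) vanishes at q ∈ {-4, 2, 4}.
Local minima of A (where A''>0): A(-4)=-448, A(3)=-1134. Local minima of B: B(-4)=-3584, B(4)=512.
So the global minimum of L is A(3) + B(-4) − 1 = -1134 − 3584 − 1 = -4719, attained at (3, -4).

-4719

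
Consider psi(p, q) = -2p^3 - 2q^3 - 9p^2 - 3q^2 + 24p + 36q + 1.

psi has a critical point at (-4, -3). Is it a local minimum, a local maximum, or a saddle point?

The mixed partial ∂²psi/∂p∂q is 0, so the Hessian at any point is diag(psi_pp, psi_qq) = diag(-6(2p + 3), -6(2q + 1)).
At (-4, -3): H = diag(30, 30).
Both eigenvalues are positive, so H is positive definite: a local minimum.

local minimum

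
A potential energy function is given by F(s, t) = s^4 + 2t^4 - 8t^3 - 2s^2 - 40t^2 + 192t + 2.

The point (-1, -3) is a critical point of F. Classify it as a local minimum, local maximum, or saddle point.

local minimum

The mixed partial ∂²F/∂s∂t is 0, so the Hessian at any point is diag(F_ss, F_tt) = diag(4(3s^2 - 1), 8(3t^2 - 6t - 10)).
At (-1, -3): H = diag(8, 280).
Both eigenvalues are positive, so H is positive definite: a local minimum.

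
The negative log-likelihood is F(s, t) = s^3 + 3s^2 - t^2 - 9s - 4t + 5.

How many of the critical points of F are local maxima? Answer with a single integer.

1

F separates as a function of s plus a function of t, so ∇F=0 decouples.
∂F/∂s = 3(s - 1)(s + 3) = 0 at s ∈ {-3, 1}; ∂F/∂t = -2(t + 2) = 0 at t ∈ {-2}.
The Hessian is diagonal: diag(F_ss, F_tt). Second derivatives: F_ss(-3)=-12, F_ss(1)=12; F_tt(-2)=-2.
Local maxima occur where both diagonal entries negative: (-3, -2). Count: 1.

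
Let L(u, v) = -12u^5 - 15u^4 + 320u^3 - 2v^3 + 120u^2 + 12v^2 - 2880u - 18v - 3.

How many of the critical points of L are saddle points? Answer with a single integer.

4

L separates as a function of u plus a function of v, so ∇L=0 decouples.
∂L/∂u = -60(u - 3)(u - 2)(u + 2)(u + 4) = 0 at u ∈ {-4, -2, 2, 3}; ∂L/∂v = -6(v - 3)(v - 1) = 0 at v ∈ {1, 3}.
The Hessian is diagonal: diag(L_uu, L_vv). Second derivatives: L_uu(-4)=5040, L_uu(-2)=-2400, L_uu(2)=1440, L_uu(3)=-2100; L_vv(1)=12, L_vv(3)=-12.
Saddle points occur where the two diagonal entries have opposite signs: (-4, 3), (-2, 1), (2, 3), (3, 1). Count: 4.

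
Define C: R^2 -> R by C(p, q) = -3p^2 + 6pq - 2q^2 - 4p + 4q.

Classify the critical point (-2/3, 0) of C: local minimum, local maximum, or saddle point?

The Hessian of C is constant: H = [[-6, 6], [6, -4]].
det(H) = (-6)·(-4) − 6² = -12.
Since det(H) < 0, H is indefinite and the critical point is a saddle point.

saddle point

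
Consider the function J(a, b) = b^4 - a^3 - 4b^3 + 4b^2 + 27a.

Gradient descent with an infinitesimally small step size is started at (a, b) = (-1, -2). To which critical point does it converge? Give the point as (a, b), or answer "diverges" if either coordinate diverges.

(-3, 0)

J is separable, so gradient descent decouples: a follows -∂J/∂a, b follows -∂J/∂b.
∂J/∂a = -3(a - 3)(a + 3); at a=-1 this is 24, so a decreases.
∂J/∂b = 4b(b - 2)(b - 1); at b=-2 this is -96, so b increases.
a converges to its nearest critical value -3 (a local min of the a-part); b converges to 0. The iterate converges to (-3, 0).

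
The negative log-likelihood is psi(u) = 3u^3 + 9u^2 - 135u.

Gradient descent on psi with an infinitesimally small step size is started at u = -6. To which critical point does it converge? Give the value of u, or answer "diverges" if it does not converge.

diverges

psi'(u) = 9(u - 3)(u + 5), so psi'(-6) = 81.
Gradient descent moves in the -psi' direction, i.e. u is decreasing.
There is no critical point below u=-6, and psi' keeps the same sign, so the iterate runs off to −∞.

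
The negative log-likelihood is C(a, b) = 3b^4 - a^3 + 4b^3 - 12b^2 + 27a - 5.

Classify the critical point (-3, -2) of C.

The mixed partial ∂²C/∂a∂b is 0, so the Hessian at any point is diag(C_aa, C_bb) = diag(-6a, 12(3b^2 + 2b - 2)).
At (-3, -2): H = diag(18, 72).
Both eigenvalues are positive, so H is positive definite: a local minimum.

local minimum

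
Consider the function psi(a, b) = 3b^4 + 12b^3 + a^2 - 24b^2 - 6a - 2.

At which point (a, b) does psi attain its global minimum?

psi(a,b) separates as P(a) + Q(b) − 2, so its minimum is min P + min Q − 2.
P'(a) = 2a - 6 vanishes at a ∈ {3}; Q'(b) = 12b(b - 1)(b + 4) vanishes at b ∈ {-4, 0, 1}.
Local minima of P (where P''>0): P(3)=-9. Local minima of Q: Q(-4)=-384, Q(1)=-9.
So the global minimum of psi is P(3) + Q(-4) − 2 = -9 − 384 − 2 = -395, attained at (3, -4).

(3, -4)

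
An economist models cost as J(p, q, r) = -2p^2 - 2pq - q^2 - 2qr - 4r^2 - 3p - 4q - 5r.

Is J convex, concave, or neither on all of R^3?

concave

J is quadratic, so its Hessian is the constant matrix H = [[-4, -2, 0], [-2, -2, -2], [0, -2, -8]].
Leading principal minors: -4, 4, -16.
Signs alternate −, +, − ⇒ H ≺ 0 ⇒ concave.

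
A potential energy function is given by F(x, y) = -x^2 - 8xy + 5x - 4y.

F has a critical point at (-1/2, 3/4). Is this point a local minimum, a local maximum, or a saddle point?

The Hessian of F is constant: H = [[-2, -8], [-8, 0]].
det(H) = (-2)·0 − (-8)² = -64.
Since det(H) < 0, H is indefinite and the critical point is a saddle point.

saddle point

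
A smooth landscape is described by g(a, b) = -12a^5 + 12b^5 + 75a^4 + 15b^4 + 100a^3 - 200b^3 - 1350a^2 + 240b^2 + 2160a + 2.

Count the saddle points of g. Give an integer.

8

g separates as a function of a plus a function of b, so ∇g=0 decouples.
∂g/∂a = -60(a - 4)(a - 3)(a - 1)(a + 3) = 0 at a ∈ {-3, 1, 3, 4}; ∂g/∂b = 60b(b - 2)(b - 1)(b + 4) = 0 at b ∈ {-4, 0, 1, 2}.
The Hessian is diagonal: diag(g_aa, g_bb). Second derivatives: g_aa(-3)=10080, g_aa(1)=-1440, g_aa(3)=720, g_aa(4)=-1260; g_bb(-4)=-7200, g_bb(0)=480, g_bb(1)=-300, g_bb(2)=720.
Saddle points occur where the two diagonal entries have opposite signs: (-3, -4), (-3, 1), (1, 0), (1, 2), (3, -4), (3, 1), (4, 0), (4, 2). Count: 8.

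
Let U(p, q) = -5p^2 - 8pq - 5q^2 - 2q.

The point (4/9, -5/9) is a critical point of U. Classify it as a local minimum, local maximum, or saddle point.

local maximum

The Hessian of U is constant: H = [[-10, -8], [-8, -10]].
det(H) = (-10)·(-10) − (-8)² = 36.
det(H) > 0 and tr(H) = -20 < 0, so H is negative definite and the point is a local maximum.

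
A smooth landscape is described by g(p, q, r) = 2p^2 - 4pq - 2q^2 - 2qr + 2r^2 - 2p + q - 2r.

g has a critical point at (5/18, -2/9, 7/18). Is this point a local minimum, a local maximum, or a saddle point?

saddle point

The Hessian is constant: H = [[4, -4, 0], [-4, -4, -2], [0, -2, 4]].
Leading principal minors: Δ₁ = 4, Δ₂ = -32, Δ₃ = -144.
The minors fit neither the all-positive nor the alternating-sign pattern, so H is indefinite: a saddle point.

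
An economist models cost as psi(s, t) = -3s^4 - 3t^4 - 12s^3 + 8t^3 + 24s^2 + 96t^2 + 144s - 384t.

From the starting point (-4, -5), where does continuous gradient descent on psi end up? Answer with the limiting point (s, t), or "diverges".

psi is separable, so gradient descent decouples: s follows -∂psi/∂s, t follows -∂psi/∂t.
∂psi/∂s = -12(s - 2)(s + 2)(s + 3); at s=-4 this is 144, so s decreases.
∂psi/∂t = -12(t - 4)(t - 2)(t + 4); at t=-5 this is 756, so t decreases.
The s-coordinate has no critical point in that direction and runs off to infinity.

diverges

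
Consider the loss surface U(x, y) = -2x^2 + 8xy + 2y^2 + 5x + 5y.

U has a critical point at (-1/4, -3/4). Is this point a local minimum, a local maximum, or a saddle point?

saddle point

The Hessian of U is constant: H = [[-4, 8], [8, 4]].
det(H) = (-4)·4 − 8² = -80.
Since det(H) < 0, H is indefinite and the critical point is a saddle point.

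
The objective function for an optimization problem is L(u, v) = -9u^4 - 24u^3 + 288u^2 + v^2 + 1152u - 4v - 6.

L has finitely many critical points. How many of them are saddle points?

L separates as a function of u plus a function of v, so ∇L=0 decouples.
∂L/∂u = -36(u - 4)(u + 2)(u + 4) = 0 at u ∈ {-4, -2, 4}; ∂L/∂v = 2(v - 2) = 0 at v ∈ {2}.
The Hessian is diagonal: diag(L_uu, L_vv). Second derivatives: L_uu(-4)=-576, L_uu(-2)=432, L_uu(4)=-1728; L_vv(2)=2.
Saddle points occur where the two diagonal entries have opposite signs: (-4, 2), (4, 2). Count: 2.

2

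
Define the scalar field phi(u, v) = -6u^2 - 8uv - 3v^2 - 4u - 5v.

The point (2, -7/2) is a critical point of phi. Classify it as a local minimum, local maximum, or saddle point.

The Hessian of phi is constant: H = [[-12, -8], [-8, -6]].
det(H) = (-12)·(-6) − (-8)² = 8.
det(H) > 0 and tr(H) = -18 < 0, so H is negative definite and the point is a local maximum.

local maximum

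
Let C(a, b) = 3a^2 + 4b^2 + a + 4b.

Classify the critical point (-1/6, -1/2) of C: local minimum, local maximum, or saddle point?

local minimum

The Hessian of C is constant: H = [[6, 0], [0, 8]].
det(H) = 6·8 − 0² = 48.
det(H) > 0 and tr(H) = 14 > 0, so H is positive definite and the point is a local minimum.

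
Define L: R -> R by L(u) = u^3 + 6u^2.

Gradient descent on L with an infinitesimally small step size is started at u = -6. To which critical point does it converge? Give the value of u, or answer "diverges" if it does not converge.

diverges

L'(u) = 3u(u + 4), so L'(-6) = 36.
Gradient descent moves in the -L' direction, i.e. u is decreasing.
There is no critical point below u=-6, and L' keeps the same sign, so the iterate runs off to −∞.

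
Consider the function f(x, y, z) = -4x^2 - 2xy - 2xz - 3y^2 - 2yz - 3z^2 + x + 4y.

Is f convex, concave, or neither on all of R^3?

f is quadratic, so its Hessian is the constant matrix H = [[-8, -2, -2], [-2, -6, -2], [-2, -2, -6]].
Leading principal minors: -8, 44, -224.
Signs alternate −, +, − ⇒ H ≺ 0 ⇒ concave.

concave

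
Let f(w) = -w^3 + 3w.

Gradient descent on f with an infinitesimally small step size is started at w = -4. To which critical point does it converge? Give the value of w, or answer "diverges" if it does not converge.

-1

f'(w) = -3(w - 1)(w + 1), so f'(-4) = -45.
Gradient descent moves in the -f' direction, i.e. w is increasing.
The nearest critical point in that direction is w = -1, where f'' = 6 > 0 (a local minimum). The iterate converges there.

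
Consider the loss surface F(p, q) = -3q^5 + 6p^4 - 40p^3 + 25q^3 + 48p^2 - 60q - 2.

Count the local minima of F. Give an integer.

F separates as a function of p plus a function of q, so ∇F=0 decouples.
∂F/∂p = 24p(p - 4)(p - 1) = 0 at p ∈ {0, 1, 4}; ∂F/∂q = -15(q - 2)(q - 1)(q + 1)(q + 2) = 0 at q ∈ {-2, -1, 1, 2}.
The Hessian is diagonal: diag(F_pp, F_qq). Second derivatives: F_pp(0)=96, F_pp(1)=-72, F_pp(4)=288; F_qq(-2)=180, F_qq(-1)=-90, F_qq(1)=90, F_qq(2)=-180.
Local minima occur where both diagonal entries positive: (0, -2), (0, 1), (4, -2), (4, 1). Count: 4.

4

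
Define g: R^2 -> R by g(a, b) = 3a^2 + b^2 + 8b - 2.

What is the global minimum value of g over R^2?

-18

g(a,b) separates as P(a) + Q(b) − 2, so its minimum is min P + min Q − 2.
P'(a) = 6a vanishes at a ∈ {0}; Q'(b) = 2b + 8 vanishes at b ∈ {-4}.
Local minima of P (where P''>0): P(0)=0. Local minima of Q: Q(-4)=-16.
So the global minimum of g is P(0) + Q(-4) − 2 = 0 − 16 − 2 = -18, attained at (0, -4).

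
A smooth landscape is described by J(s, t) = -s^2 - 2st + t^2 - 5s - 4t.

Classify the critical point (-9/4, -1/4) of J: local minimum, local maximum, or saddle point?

saddle point

The Hessian of J is constant: H = [[-2, -2], [-2, 2]].
det(H) = (-2)·2 − (-2)² = -8.
Since det(H) < 0, H is indefinite and the critical point is a saddle point.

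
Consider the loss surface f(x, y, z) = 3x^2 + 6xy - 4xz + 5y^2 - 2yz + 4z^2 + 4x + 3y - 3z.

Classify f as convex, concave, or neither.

convex

f is quadratic, so its Hessian is the constant matrix H = [[6, 6, -4], [6, 10, -2], [-4, -2, 8]].
Leading principal minors: 6, 24, 104.
All positive ⇒ H ≻ 0 ⇒ convex.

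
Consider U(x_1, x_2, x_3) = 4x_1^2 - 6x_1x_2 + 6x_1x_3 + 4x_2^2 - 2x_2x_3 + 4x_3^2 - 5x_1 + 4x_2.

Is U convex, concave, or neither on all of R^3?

convex

U is quadratic, so its Hessian is the constant matrix H = [[8, -6, 6], [-6, 8, -2], [6, -2, 8]].
Leading principal minors: 8, 28, 48.
All positive ⇒ H ≻ 0 ⇒ convex.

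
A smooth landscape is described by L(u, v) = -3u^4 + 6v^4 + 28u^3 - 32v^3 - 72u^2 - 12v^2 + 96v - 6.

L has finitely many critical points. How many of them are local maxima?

L separates as a function of u plus a function of v, so ∇L=0 decouples.
∂L/∂u = -12u(u - 4)(u - 3) = 0 at u ∈ {0, 3, 4}; ∂L/∂v = 24(v - 4)(v - 1)(v + 1) = 0 at v ∈ {-1, 1, 4}.
The Hessian is diagonal: diag(L_uu, L_vv). Second derivatives: L_uu(0)=-144, L_uu(3)=36, L_uu(4)=-48; L_vv(-1)=240, L_vv(1)=-144, L_vv(4)=360.
Local maxima occur where both diagonal entries negative: (0, 1), (4, 1). Count: 2.

2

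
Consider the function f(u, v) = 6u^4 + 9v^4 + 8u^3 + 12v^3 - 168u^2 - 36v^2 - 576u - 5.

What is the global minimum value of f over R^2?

-3045

f(u,v) separates as P(u) + Q(v) − 5, so its minimum is min P + min Q − 5.
P'(u) = 24(u - 4)(u + 2)(u + 3) vanishes at u ∈ {-3, -2, 4}; Q'(v) = 36v(v - 1)(v + 2) vanishes at v ∈ {-2, 0, 1}.
Local minima of P (where P''>0): P(-3)=486, P(4)=-2944. Local minima of Q: Q(-2)=-96, Q(1)=-15.
So the global minimum of f is P(4) + Q(-2) − 5 = -2944 − 96 − 5 = -3045, attained at (4, -2).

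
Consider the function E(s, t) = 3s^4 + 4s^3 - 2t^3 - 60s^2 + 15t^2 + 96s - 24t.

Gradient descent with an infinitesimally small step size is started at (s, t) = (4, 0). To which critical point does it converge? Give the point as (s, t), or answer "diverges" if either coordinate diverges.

(2, 1)

E is separable, so gradient descent decouples: s follows -∂E/∂s, t follows -∂E/∂t.
∂E/∂s = 12(s - 2)(s - 1)(s + 4); at s=4 this is 576, so s decreases.
∂E/∂t = -6(t - 4)(t - 1); at t=0 this is -24, so t increases.
s converges to its nearest critical value 2 (a local min of the s-part); t converges to 1. The iterate converges to (2, 1).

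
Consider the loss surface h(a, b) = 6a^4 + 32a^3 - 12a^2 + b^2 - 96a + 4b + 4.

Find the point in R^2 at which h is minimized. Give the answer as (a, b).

h(a,b) separates as P(a) + Q(b) + 4, so its minimum is min P + min Q + 4.
P'(a) = 24(a - 1)(a + 1)(a + 4) vanishes at a ∈ {-4, -1, 1}; Q'(b) = 2b + 4 vanishes at b ∈ {-2}.
Local minima of P (where P''>0): P(-4)=-320, P(1)=-70. Local minima of Q: Q(-2)=-4.
So the global minimum of h is P(-4) + Q(-2) + 4 = -320 − 4 + 4 = -320, attained at (-4, -2).

(-4, -2)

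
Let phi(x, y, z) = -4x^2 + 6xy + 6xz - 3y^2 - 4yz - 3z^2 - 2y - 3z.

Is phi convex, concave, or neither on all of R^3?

phi is quadratic, so its Hessian is the constant matrix H = [[-8, 6, 6], [6, -6, -4], [6, -4, -6]].
Leading principal minors: -8, 12, -16.
Signs alternate −, +, − ⇒ H ≺ 0 ⇒ concave.

concave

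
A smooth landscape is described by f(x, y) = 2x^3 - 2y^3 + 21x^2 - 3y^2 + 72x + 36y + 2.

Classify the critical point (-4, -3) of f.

The mixed partial ∂²f/∂x∂y is 0, so the Hessian at any point is diag(f_xx, f_yy) = diag(6(2x + 7), -6(2y + 1)).
At (-4, -3): H = diag(-6, 30).
The eigenvalues have opposite signs, so H is indefinite: a saddle point.

saddle point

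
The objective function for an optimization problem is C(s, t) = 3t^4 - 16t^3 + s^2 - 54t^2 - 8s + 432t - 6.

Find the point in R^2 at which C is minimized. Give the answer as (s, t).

(4, -3)

C(s,t) separates as P(s) + Q(t) − 6, so its minimum is min P + min Q − 6.
P'(s) = 2s - 8 vanishes at s ∈ {4}; Q'(t) = 12(t - 4)(t - 3)(t + 3) vanishes at t ∈ {-3, 3, 4}.
Local minima of P (where P''>0): P(4)=-16. Local minima of Q: Q(-3)=-1107, Q(4)=608.
So the global minimum of C is P(4) + Q(-3) − 6 = -16 − 1107 − 6 = -1129, attained at (4, -3).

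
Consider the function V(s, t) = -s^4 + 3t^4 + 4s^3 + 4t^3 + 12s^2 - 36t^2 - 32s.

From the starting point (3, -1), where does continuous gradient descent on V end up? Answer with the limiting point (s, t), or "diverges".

V is separable, so gradient descent decouples: s follows -∂V/∂s, t follows -∂V/∂t.
∂V/∂s = -4(s - 4)(s - 1)(s + 2); at s=3 this is 40, so s decreases.
∂V/∂t = 12t(t - 2)(t + 3); at t=-1 this is 72, so t decreases.
s converges to its nearest critical value 1 (a local min of the s-part); t converges to -3. The iterate converges to (1, -3).

(1, -3)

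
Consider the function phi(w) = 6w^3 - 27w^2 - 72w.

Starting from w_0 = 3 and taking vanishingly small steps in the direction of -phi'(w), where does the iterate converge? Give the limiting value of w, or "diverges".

4

phi'(w) = 18(w - 4)(w + 1), so phi'(3) = -72.
Gradient descent moves in the -phi' direction, i.e. w is increasing.
The nearest critical point in that direction is w = 4, where phi'' = 90 > 0 (a local minimum). The iterate converges there.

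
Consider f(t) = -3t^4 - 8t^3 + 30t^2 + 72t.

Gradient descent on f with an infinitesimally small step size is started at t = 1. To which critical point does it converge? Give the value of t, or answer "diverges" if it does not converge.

f'(t) = -12(t - 2)(t + 1)(t + 3), so f'(1) = 96.
Gradient descent moves in the -f' direction, i.e. t is decreasing.
The nearest critical point in that direction is t = -1, where f'' = 72 > 0 (a local minimum). The iterate converges there.

-1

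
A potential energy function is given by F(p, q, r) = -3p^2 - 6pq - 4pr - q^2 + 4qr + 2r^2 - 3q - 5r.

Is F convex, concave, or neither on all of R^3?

F is quadratic, so its Hessian is the constant matrix H = [[-6, -6, -4], [-6, -2, 4], [-4, 4, 4]].
Leading principal minors: -6, -24, 224.
Neither pattern holds ⇒ H is indefinite ⇒ neither convex nor concave.

neither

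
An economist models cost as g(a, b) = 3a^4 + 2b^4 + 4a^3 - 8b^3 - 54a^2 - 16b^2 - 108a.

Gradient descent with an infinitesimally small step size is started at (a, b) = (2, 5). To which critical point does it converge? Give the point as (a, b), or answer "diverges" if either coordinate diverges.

g is separable, so gradient descent decouples: a follows -∂g/∂a, b follows -∂g/∂b.
∂g/∂a = 12(a - 3)(a + 1)(a + 3); at a=2 this is -180, so a increases.
∂g/∂b = 8b(b - 4)(b + 1); at b=5 this is 240, so b decreases.
a converges to its nearest critical value 3 (a local min of the a-part); b converges to 4. The iterate converges to (3, 4).

(3, 4)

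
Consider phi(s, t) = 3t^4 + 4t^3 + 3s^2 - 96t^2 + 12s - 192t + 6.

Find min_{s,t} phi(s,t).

phi(s,t) separates as P(s) + Q(t) + 6, so its minimum is min P + min Q + 6.
P'(s) = 6s + 12 vanishes at s ∈ {-2}; Q'(t) = 12(t - 4)(t + 1)(t + 4) vanishes at t ∈ {-4, -1, 4}.
Local minima of P (where P''>0): P(-2)=-12. Local minima of Q: Q(-4)=-256, Q(4)=-1280.
So the global minimum of phi is P(-2) + Q(4) + 6 = -12 − 1280 + 6 = -1286, attained at (-2, 4).

-1286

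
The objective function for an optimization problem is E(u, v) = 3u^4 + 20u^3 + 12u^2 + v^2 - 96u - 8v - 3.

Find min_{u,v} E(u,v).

E(u,v) separates as P(u) + Q(v) − 3, so its minimum is min P + min Q − 3.
P'(u) = 12(u - 1)(u + 2)(u + 4) vanishes at u ∈ {-4, -2, 1}; Q'(v) = 2v - 8 vanishes at v ∈ {4}.
Local minima of P (where P''>0): P(-4)=64, P(1)=-61. Local minima of Q: Q(4)=-16.
So the global minimum of E is P(1) + Q(4) − 3 = -61 − 16 − 3 = -80, attained at (1, 4).

-80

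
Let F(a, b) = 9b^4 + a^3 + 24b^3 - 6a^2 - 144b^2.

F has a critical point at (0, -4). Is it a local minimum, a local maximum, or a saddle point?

saddle point

The mixed partial ∂²F/∂a∂b is 0, so the Hessian at any point is diag(F_aa, F_bb) = diag(6(a - 2), 36(3b^2 + 4b - 8)).
At (0, -4): H = diag(-12, 864).
The eigenvalues have opposite signs, so H is indefinite: a saddle point.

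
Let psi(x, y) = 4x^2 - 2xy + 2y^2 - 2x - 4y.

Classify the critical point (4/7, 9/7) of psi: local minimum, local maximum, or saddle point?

The Hessian of psi is constant: H = [[8, -2], [-2, 4]].
det(H) = 8·4 − (-2)² = 28.
det(H) > 0 and tr(H) = 12 > 0, so H is positive definite and the point is a local minimum.

local minimum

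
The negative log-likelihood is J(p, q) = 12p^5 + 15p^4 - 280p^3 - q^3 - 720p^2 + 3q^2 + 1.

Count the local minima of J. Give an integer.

2

J separates as a function of p plus a function of q, so ∇J=0 decouples.
∂J/∂p = 60p(p - 4)(p + 2)(p + 3) = 0 at p ∈ {-3, -2, 0, 4}; ∂J/∂q = -3q(q - 2) = 0 at q ∈ {0, 2}.
The Hessian is diagonal: diag(J_pp, J_qq). Second derivatives: J_pp(-3)=-1260, J_pp(-2)=720, J_pp(0)=-1440, J_pp(4)=10080; J_qq(0)=6, J_qq(2)=-6.
Local minima occur where both diagonal entries positive: (-2, 0), (4, 0). Count: 2.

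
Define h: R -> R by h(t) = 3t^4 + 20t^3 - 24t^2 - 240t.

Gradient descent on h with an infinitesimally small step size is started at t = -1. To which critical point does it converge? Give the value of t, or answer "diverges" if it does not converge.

2

h'(t) = 12(t - 2)(t + 2)(t + 5), so h'(-1) = -144.
Gradient descent moves in the -h' direction, i.e. t is increasing.
The nearest critical point in that direction is t = 2, where h'' = 336 > 0 (a local minimum). The iterate converges there.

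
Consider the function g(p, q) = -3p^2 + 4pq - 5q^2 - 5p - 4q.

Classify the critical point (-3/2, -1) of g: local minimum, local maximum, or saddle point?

local maximum

The Hessian of g is constant: H = [[-6, 4], [4, -10]].
det(H) = (-6)·(-10) − 4² = 44.
det(H) > 0 and tr(H) = -16 < 0, so H is negative definite and the point is a local maximum.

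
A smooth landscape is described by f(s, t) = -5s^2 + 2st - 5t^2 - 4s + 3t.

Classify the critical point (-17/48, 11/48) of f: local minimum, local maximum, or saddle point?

The Hessian of f is constant: H = [[-10, 2], [2, -10]].
det(H) = (-10)·(-10) − 2² = 96.
det(H) > 0 and tr(H) = -20 < 0, so H is negative definite and the point is a local maximum.

local maximum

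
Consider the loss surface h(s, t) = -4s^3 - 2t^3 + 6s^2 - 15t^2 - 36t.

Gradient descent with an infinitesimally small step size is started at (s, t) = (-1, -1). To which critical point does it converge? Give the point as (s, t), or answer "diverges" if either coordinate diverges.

h is separable, so gradient descent decouples: s follows -∂h/∂s, t follows -∂h/∂t.
∂h/∂s = -12s(s - 1); at s=-1 this is -24, so s increases.
∂h/∂t = -6(t + 2)(t + 3); at t=-1 this is -12, so t increases.
The t-coordinate has no critical point in that direction and runs off to infinity.

diverges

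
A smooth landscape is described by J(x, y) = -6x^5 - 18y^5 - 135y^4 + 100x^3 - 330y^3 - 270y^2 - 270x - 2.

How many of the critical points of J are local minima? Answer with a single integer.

J separates as a function of x plus a function of y, so ∇J=0 decouples.
∂J/∂x = -30(x - 3)(x - 1)(x + 1)(x + 3) = 0 at x ∈ {-3, -1, 1, 3}; ∂J/∂y = -90y(y + 1)(y + 2)(y + 3) = 0 at y ∈ {-3, -2, -1, 0}.
The Hessian is diagonal: diag(J_xx, J_yy). Second derivatives: J_xx(-3)=1440, J_xx(-1)=-480, J_xx(1)=480, J_xx(3)=-1440; J_yy(-3)=540, J_yy(-2)=-180, J_yy(-1)=180, J_yy(0)=-540.
Local minima occur where both diagonal entries positive: (-3, -3), (-3, -1), (1, -3), (1, -1). Count: 4.

4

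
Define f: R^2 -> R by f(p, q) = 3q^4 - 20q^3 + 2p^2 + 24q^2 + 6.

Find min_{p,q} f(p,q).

f(p,q) separates as A(p) + B(q) + 6, so its minimum is min A + min B + 6.
A'(p) = 4p vanishes at p ∈ {0}; B'(q) = 12q(q - 4)(q - 1) vanishes at q ∈ {0, 1, 4}.
Local minima of A (where A''>0): A(0)=0. Local minima of B: B(0)=0, B(4)=-128.
So the global minimum of f is A(0) + B(4) + 6 = 0 − 128 + 6 = -122, attained at (0, 4).

-122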